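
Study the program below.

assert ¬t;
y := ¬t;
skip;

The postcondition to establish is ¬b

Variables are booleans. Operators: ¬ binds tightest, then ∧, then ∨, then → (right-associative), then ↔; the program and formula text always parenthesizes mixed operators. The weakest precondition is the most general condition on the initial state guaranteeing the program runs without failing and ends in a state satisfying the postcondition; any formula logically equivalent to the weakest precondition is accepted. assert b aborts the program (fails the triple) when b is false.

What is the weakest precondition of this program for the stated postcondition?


Working backward. After the program, ¬b must hold.
Before skip: ¬b
Before y := ¬t: ¬b
Before assert ¬t: (¬t) ∧ (¬b)
Answer: WP = (¬t) ∧ (¬b)


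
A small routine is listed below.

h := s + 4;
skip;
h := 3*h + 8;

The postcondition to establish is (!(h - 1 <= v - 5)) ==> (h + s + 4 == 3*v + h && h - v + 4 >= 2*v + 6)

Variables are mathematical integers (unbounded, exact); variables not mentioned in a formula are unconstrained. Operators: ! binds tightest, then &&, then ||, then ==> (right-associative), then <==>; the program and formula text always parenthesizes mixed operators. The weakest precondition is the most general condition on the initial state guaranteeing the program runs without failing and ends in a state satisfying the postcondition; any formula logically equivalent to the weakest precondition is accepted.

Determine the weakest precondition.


Working backward. After the program, the postcondition (!(h - 1 <= v - 5)) ==> (h + s + 4 == 3*v + h && h - v + 4 >= 2*v + 6) must hold; in canonical form it is (!(h <= v - 4)) ==> (s == 3*v - 4 && h >= 3*v + 2).
Before h := 3*h + 8: (!(3*h <= v - 12)) ==> (s == 3*v - 4 && 3*h >= 3*v - 6)
Before skip: (!(3*h <= v - 12)) ==> (s == 3*v - 4 && 3*h >= 3*v - 6)
Before h := s + 4: (!(3*s <= v - 24)) ==> (s == 3*v - 4 && 3*s >= 3*v - 18)
Answer: WP = (!(3*s <= v - 24)) ==> (s == 3*v - 4 && 3*s >= 3*v - 18)


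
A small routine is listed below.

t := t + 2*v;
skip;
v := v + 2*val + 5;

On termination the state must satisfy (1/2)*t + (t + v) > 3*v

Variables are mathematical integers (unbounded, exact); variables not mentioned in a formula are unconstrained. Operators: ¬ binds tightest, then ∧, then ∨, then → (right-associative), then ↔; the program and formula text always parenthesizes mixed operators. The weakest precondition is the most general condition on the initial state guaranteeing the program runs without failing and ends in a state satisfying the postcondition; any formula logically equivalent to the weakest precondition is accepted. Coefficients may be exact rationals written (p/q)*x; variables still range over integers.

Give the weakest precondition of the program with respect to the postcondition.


Working backward. After the program, the postcondition (1/2)*t + (t + v) > 3*v must hold; in canonical form it is (3/2)*t > 2*v.
Before v := v + 2*val + 5: (3/2)*t > 2*v + 4*val + 10
Before skip: (3/2)*t > 2*v + 4*val + 10
Before t := t + 2*v: (3/2)*t + v > 4*val + 10
Answer: WP = (3/2)*t + v > 4*val + 10


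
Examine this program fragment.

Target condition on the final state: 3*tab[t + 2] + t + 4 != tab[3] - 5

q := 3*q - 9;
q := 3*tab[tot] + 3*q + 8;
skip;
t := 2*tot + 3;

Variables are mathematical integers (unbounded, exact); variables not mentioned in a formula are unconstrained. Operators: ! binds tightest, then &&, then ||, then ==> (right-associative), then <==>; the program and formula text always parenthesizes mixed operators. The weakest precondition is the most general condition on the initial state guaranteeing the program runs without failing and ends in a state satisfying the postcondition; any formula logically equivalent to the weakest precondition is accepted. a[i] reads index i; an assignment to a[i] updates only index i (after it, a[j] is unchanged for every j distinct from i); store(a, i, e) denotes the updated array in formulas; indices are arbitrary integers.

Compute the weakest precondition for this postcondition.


Working backward. After the program, the postcondition 3*tab[t + 2] + t + 4 != tab[3] - 5 must hold; in canonical form it is 3*tab[t + 2] + t != tab[3] - 9.
Before t := 2*tot + 3: 3*tab[2*tot + 5] + 2*tot != tab[3] - 12
Before skip: 3*tab[2*tot + 5] + 2*tot != tab[3] - 12
Before q := 3*tab[tot] + 3*q + 8: 3*tab[2*tot + 5] + 2*tot != tab[3] - 12
Before q := 3*q - 9: 3*tab[2*tot + 5] + 2*tot != tab[3] - 12
Answer: WP = 3*tab[2*tot + 5] + 2*tot != tab[3] - 12


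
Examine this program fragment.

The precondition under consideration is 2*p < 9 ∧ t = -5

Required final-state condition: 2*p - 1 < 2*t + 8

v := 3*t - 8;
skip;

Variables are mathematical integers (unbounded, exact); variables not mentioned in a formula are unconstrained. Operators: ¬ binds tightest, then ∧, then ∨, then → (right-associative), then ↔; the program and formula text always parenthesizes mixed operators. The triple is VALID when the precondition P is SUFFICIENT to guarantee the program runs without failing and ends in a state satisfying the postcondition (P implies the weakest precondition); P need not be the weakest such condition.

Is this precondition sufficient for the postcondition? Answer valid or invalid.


Working backward. After the program, the postcondition 2*p - 1 < 2*t + 8 must hold; in canonical form it is 2*p < 2*t + 9.
Before skip: 2*p < 2*t + 9
Before v := 3*t - 8: 2*p < 2*t + 9
The weakest precondition is 2*p < 2*t + 9.
Check whether 2*p < 9 ∧ t = -5 implies it.
Countermodel: at the initial state p = 0, t = -5, the precondition holds but the weakest precondition fails.
Answer: invalid


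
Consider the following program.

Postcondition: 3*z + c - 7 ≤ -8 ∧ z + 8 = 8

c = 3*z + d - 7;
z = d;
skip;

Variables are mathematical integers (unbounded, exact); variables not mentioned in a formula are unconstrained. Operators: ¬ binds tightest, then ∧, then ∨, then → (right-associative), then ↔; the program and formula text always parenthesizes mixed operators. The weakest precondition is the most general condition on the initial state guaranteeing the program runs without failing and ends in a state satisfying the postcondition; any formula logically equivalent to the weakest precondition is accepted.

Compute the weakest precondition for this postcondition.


Working backward. After the program, the postcondition 3*z + c - 7 ≤ -8 ∧ z + 8 = 8 must hold; in canonical form it is c + 3*z ≤ -1 ∧ z = 0.
Before skip: c + 3*z ≤ -1 ∧ z = 0
Before z := d: c + 3*d ≤ -1 ∧ d = 0
Before c := 3*z + d - 7: 4*d + 3*z ≤ 6 ∧ d = 0
Answer: WP = 4*d + 3*z ≤ 6 ∧ d = 0


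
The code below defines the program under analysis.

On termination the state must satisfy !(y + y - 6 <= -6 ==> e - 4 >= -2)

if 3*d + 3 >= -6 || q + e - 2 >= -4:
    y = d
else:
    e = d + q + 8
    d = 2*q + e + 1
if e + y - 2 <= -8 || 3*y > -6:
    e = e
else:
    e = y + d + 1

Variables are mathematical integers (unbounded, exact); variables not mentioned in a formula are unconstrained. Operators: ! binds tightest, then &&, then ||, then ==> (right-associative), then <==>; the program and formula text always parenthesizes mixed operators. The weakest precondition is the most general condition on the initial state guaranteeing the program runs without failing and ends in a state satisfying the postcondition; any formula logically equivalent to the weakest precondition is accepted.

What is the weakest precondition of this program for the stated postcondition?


Working backward. After the program, the postcondition !(y + y - 6 <= -6 ==> e - 4 >= -2) must hold; in canonical form it is !(2*y <= 0 ==> e >= 2).
Then branch requires !(2*y <= 0 ==> e >= 2); else branch requires !(2*y <= 0 ==> d + y >= 1).
Before the if: ((e + y <= -6 || 3*y > -6) ==> (!(2*y <= 0 ==> e >= 2))) && ((!(e + y <= -6 || 3*y > -6)) ==> (!(2*y <= 0 ==> d + y >= 1)))
Then branch requires ((d + e <= -6 || 3*d > -6) ==> (!(2*d <= 0 ==> e >= 2))) && ((!(d + e <= -6 || 3*d > -6)) ==> (!(2*d <= 0 ==> 2*d >= 1))); else branch requires ((d + q + y <= -14 || 3*y > -6) ==> (!(2*y <= 0 ==> d + q >= -6))) && ((!(d + q + y <= -14 || 3*y > -6)) ==> (!(2*y <= 0 ==> d + 3*q + y >= -8))).
Before the if: ((3*d >= -9 || e + q >= -2) ==> (((d + e <= -6 || 3*d > -6) ==> (!(2*d <= 0 ==> e >= 2))) && ((!(d + e <= -6 || 3*d > -6)) ==> (!(2*d <= 0 ==> 2*d >= 1))))) && ((!(3*d >= -9 || e + q >= -2)) ==> (((d + q + y <= -14 || 3*y > -6) ==> (!(2*y <= 0 ==> d + q >= -6))) && ((!(d + q + y <= -14 || 3*y > -6)) ==> (!(2*y <= 0 ==> d + 3*q + y >= -8)))))
Answer: WP = ((3*d >= -9 || e + q >= -2) ==> (((d + e <= -6 || 3*d > -6) ==> (!(2*d <= 0 ==> e >= 2))) && ((!(d + e <= -6 || 3*d > -6)) ==> (!(2*d <= 0 ==> 2*d >= 1))))) && ((!(3*d >= -9 || e + q >= -2)) ==> (((d + q + y <= -14 || 3*y > -6) ==> (!(2*y <= 0 ==> d + q >= -6))) && ((!(d + q + y <= -14 || 3*y > -6)) ==> (!(2*y <= 0 ==> d + 3*q + y >= -8)))))


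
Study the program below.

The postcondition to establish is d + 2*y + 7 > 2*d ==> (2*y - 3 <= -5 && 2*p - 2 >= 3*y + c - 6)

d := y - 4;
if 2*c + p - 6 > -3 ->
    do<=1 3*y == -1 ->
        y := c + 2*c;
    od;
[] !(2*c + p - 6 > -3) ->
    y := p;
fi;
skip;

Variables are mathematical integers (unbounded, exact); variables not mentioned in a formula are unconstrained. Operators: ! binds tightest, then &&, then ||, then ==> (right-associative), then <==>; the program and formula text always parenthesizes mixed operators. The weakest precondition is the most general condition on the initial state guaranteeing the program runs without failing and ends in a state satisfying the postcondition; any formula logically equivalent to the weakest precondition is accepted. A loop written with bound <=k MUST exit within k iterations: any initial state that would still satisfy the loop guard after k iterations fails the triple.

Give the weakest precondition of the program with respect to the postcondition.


Working backward. After the program, the postcondition d + 2*y + 7 > 2*d ==> (2*y - 3 <= -5 && 2*p - 2 >= 3*y + c - 6) must hold; in canonical form it is 2*y > d - 7 ==> (2*y <= -2 && 2*p >= c + 3*y - 4).
Before skip: 2*y > d - 7 ==> (2*y <= -2 && 2*p >= c + 3*y - 4)
Then branch requires (3*y == -1 ==> ((!(9*c == -1)) && (6*c > d - 7 ==> (6*c <= -2 && 2*p >= 10*c - 4)))) && ((!(3*y == -1)) ==> (2*y > d - 7 ==> (2*y <= -2 && 2*p >= c + 3*y - 4))); else branch requires 2*p > d - 7 ==> (2*p <= -2 && c + p <= 4).
Before the if: (2*c + p > 3 ==> ((3*y == -1 ==> ((!(9*c == -1)) && (6*c > d - 7 ==> (6*c <= -2 && 2*p >= 10*c - 4)))) && ((!(3*y == -1)) ==> (2*y > d - 7 ==> (2*y <= -2 && 2*p >= c + 3*y - 4))))) && ((!(2*c + p > 3)) ==> (2*p > d - 7 ==> (2*p <= -2 && c + p <= 4)))
Before d := y - 4: (2*c + p > 3 ==> ((3*y == -1 ==> ((!(9*c == -1)) && (6*c > y - 11 ==> (6*c <= -2 && 2*p >= 10*c - 4)))) && ((!(3*y == -1)) ==> (y > -11 ==> (2*y <= -2 && 2*p >= c + 3*y - 4))))) && ((!(2*c + p > 3)) ==> (2*p > y - 11 ==> (2*p <= -2 && c + p <= 4)))
Answer: WP = (2*c + p > 3 ==> ((3*y == -1 ==> ((!(9*c == -1)) && (6*c > y - 11 ==> (6*c <= -2 && 2*p >= 10*c - 4)))) && ((!(3*y == -1)) ==> (y > -11 ==> (2*y <= -2 && 2*p >= c + 3*y - 4))))) && ((!(2*c + p > 3)) ==> (2*p > y - 11 ==> (2*p <= -2 && c + p <= 4)))


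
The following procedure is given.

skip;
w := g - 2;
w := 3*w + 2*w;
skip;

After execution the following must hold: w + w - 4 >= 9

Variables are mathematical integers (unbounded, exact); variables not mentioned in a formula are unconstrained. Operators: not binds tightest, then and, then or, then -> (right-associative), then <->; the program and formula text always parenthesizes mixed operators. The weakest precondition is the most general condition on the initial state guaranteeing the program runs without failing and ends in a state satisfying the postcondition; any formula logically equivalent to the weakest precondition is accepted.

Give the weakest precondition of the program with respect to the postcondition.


Working backward. After the program, the postcondition w + w - 4 >= 9 must hold; in canonical form it is 2*w >= 13.
Before skip: 2*w >= 13
Before w := 3*w + 2*w: 10*w >= 13
Before w := g - 2: 10*g >= 33
Before skip: 10*g >= 33
Answer: WP = 10*g >= 33


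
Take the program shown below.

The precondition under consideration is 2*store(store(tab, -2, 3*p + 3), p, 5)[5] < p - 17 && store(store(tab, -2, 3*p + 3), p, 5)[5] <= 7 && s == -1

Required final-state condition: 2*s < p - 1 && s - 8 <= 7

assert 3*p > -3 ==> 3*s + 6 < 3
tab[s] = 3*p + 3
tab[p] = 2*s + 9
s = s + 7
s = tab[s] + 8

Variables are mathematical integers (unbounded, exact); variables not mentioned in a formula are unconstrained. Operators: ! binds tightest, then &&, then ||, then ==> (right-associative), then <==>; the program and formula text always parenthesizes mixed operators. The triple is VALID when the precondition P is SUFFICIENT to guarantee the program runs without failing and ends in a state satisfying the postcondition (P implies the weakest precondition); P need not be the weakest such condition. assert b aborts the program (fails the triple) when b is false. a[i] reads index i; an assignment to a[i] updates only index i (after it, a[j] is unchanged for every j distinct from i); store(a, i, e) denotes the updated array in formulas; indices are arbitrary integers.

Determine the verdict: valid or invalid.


Working backward. After the program, the postcondition 2*s < p - 1 && s - 8 <= 7 must hold; in canonical form it is 2*s < p - 1 && s <= 15.
Before s := tab[s] + 8: 2*tab[s] < p - 17 && tab[s] <= 7
Before s := s + 7: 2*tab[s + 7] < p - 17 && tab[s + 7] <= 7
Before tab[p] := 2*s + 9: 2*store(tab, p, 2*s + 9)[s + 7] < p - 17 && store(tab, p, 2*s + 9)[s + 7] <= 7
Before tab[s] := 3*p + 3: 2*store(store(tab, s, 3*p + 3), p, 2*s + 9)[s + 7] < p - 17 && store(store(tab, s, 3*p + 3), p, 2*s + 9)[s + 7] <= 7
Before assert 3*p > -3 ==> 3*s + 6 < 3: (3*p > -3 ==> 3*s < -3) && 2*store(store(tab, s, 3*p + 3), p, 2*s + 9)[s + 7] < p - 17 && store(store(tab, s, 3*p + 3), p, 2*s + 9)[s + 7] <= 7
The weakest precondition is (3*p > -3 ==> 3*s < -3) && 2*store(store(tab, s, 3*p + 3), p, 2*s + 9)[s + 7] < p - 17 && store(store(tab, s, 3*p + 3), p, 2*s + 9)[s + 7] <= 7.
Check whether 2*store(store(tab, -2, 3*p + 3), p, 5)[5] < p - 17 && store(store(tab, -2, 3*p + 3), p, 5)[5] <= 7 && s == -1 implies it.
Countermodel: at the initial state p = 0, s = -1, tab = {[-2] = 2, [-1] = 2, [0] = 2, [5] = -9, [6] = 8, elsewhere 2}, the precondition holds but the weakest precondition fails.
Answer: invalid


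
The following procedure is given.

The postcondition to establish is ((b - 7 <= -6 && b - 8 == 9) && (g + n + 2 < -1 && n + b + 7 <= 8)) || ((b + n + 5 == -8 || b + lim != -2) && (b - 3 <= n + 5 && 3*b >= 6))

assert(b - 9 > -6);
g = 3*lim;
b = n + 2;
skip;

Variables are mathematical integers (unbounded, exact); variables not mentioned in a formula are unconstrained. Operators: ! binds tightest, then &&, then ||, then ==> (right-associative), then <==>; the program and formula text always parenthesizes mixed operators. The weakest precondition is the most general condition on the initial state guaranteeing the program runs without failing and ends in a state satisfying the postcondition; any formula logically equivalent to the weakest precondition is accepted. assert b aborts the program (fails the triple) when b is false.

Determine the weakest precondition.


Working backward. After the program, the postcondition ((b - 7 <= -6 && b - 8 == 9) && (g + n + 2 < -1 && n + b + 7 <= 8)) || ((b + n + 5 == -8 || b + lim != -2) && (b - 3 <= n + 5 && 3*b >= 6)) must hold; in canonical form it is (b <= 1 && b == 17 && g + n < -3 && b + n <= 1) || ((b + n == -13 || b + lim != -2) && b <= n + 8 && 3*b >= 6).
Before skip: (b <= 1 && b == 17 && g + n < -3 && b + n <= 1) || ((b + n == -13 || b + lim != -2) && b <= n + 8 && 3*b >= 6)
Before b := n + 2: (n <= -1 && n == 15 && g + n < -3 && 2*n <= -1) || ((2*n == -15 || lim + n != -4) && 3*n >= 0)
Before g := 3*lim: (n <= -1 && n == 15 && 3*lim + n < -3 && 2*n <= -1) || ((2*n == -15 || lim + n != -4) && 3*n >= 0)
Before assert b - 9 > -6: b > 3 && ((n <= -1 && n == 15 && 3*lim + n < -3 && 2*n <= -1) || ((2*n == -15 || lim + n != -4) && 3*n >= 0))
Answer: WP = b > 3 && ((n <= -1 && n == 15 && 3*lim + n < -3 && 2*n <= -1) || ((2*n == -15 || lim + n != -4) && 3*n >= 0))


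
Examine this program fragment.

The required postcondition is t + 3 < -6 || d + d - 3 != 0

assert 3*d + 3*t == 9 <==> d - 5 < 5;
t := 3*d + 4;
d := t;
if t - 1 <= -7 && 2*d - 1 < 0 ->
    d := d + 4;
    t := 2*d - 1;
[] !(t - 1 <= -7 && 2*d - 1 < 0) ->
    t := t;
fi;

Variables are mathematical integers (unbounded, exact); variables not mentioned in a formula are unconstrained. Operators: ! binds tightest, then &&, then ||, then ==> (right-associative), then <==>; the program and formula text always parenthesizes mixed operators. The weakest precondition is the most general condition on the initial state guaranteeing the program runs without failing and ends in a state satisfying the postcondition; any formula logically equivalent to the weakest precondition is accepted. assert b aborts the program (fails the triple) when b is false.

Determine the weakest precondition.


Working backward. After the program, the postcondition t + 3 < -6 || d + d - 3 != 0 must hold; in canonical form it is t < -9 || 2*d != 3.
Then branch requires 2*d < -16 || 2*d != -5; else branch requires t < -9 || 2*d != 3.
Before the if: ((t <= -6 && 2*d < 1) ==> (2*d < -16 || 2*d != -5)) && ((!(t <= -6 && 2*d < 1)) ==> (t < -9 || 2*d != 3))
Before d := t: ((t <= -6 && 2*t < 1) ==> (2*t < -16 || 2*t != -5)) && ((!(t <= -6 && 2*t < 1)) ==> (t < -9 || 2*t != 3))
Before t := 3*d + 4: ((3*d <= -10 && 6*d < -7) ==> (6*d < -24 || 6*d != -13)) && ((!(3*d <= -10 && 6*d < -7)) ==> (3*d < -13 || 6*d != -5))
Before assert 3*d + 3*t == 9 <==> d - 5 < 5: (3*d + 3*t == 9 <==> d < 10) && ((3*d <= -10 && 6*d < -7) ==> (6*d < -24 || 6*d != -13)) && ((!(3*d <= -10 && 6*d < -7)) ==> (3*d < -13 || 6*d != -5))
Answer: WP = (3*d + 3*t == 9 <==> d < 10) && ((3*d <= -10 && 6*d < -7) ==> (6*d < -24 || 6*d != -13)) && ((!(3*d <= -10 && 6*d < -7)) ==> (3*d < -13 || 6*d != -5))


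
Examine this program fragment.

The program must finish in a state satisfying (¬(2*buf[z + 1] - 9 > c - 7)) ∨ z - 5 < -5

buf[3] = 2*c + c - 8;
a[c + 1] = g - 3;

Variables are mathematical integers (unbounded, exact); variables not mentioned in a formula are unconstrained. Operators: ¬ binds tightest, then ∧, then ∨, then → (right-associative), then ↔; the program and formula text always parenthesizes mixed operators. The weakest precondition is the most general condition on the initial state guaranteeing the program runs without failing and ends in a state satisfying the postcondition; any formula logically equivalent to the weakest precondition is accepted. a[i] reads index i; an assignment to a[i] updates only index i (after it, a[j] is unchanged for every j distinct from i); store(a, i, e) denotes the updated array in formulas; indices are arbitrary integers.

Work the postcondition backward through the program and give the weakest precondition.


Working backward. After the program, the postcondition (¬(2*buf[z + 1] - 9 > c - 7)) ∨ z - 5 < -5 must hold; in canonical form it is (¬(2*buf[z + 1] > c + 2)) ∨ z < 0.
Before a[c + 1] := g - 3: (¬(2*buf[z + 1] > c + 2)) ∨ z < 0
Before buf[3] := 2*c + c - 8: (¬(2*store(buf, 3, 3*c - 8)[z + 1] > c + 2)) ∨ z < 0
Answer: WP = (¬(2*store(buf, 3, 3*c - 8)[z + 1] > c + 2)) ∨ z < 0


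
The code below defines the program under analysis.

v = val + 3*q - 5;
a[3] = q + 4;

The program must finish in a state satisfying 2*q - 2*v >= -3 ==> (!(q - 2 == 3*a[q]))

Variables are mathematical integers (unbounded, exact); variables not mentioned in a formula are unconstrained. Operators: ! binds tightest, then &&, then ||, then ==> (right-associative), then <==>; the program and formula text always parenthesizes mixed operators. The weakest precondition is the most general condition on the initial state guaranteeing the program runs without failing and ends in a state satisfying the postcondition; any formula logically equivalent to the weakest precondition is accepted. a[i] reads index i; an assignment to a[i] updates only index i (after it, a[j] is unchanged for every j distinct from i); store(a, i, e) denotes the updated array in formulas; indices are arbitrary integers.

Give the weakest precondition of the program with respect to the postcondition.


Working backward. After the program, the postcondition 2*q - 2*v >= -3 ==> (!(q - 2 == 3*a[q])) must hold; in canonical form it is 2*q >= 2*v - 3 ==> (!(q == 3*a[q] + 2)).
Before a[3] := q + 4: 2*q >= 2*v - 3 ==> (!(q == 3*store(a, 3, q + 4)[q] + 2))
Before v := val + 3*q - 5: 4*q + 2*val <= 13 ==> (!(q == 3*store(a, 3, q + 4)[q] + 2))
Answer: WP = 4*q + 2*val <= 13 ==> (!(q == 3*store(a, 3, q + 4)[q] + 2))


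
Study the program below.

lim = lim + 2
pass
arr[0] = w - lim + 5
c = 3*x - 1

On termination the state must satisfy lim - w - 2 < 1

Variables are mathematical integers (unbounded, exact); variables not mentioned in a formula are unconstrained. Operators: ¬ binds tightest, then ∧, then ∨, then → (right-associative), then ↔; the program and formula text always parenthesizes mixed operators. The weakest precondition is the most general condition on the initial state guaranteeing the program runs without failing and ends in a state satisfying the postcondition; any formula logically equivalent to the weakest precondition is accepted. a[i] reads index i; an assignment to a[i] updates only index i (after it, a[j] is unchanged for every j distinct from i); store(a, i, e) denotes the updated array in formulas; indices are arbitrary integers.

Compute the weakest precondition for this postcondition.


Working backward. After the program, the postcondition lim - w - 2 < 1 must hold; in canonical form it is lim < w + 3.
Before c := 3*x - 1: lim < w + 3
Before arr[0] := w - lim + 5: lim < w + 3
Before skip: lim < w + 3
Before lim := lim + 2: lim < w + 1
Answer: WP = lim < w + 1


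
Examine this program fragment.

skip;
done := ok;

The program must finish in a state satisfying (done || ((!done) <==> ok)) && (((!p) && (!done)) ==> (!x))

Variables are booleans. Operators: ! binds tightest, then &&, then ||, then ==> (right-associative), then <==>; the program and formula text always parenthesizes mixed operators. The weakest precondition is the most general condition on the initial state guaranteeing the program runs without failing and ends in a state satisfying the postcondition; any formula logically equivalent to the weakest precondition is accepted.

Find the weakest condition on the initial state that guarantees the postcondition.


Working backward. After the program, (done || ((!done) <==> ok)) && (((!p) && (!done)) ==> (!x)) must hold.
Before done := ok: (ok || ((!ok) <==> ok)) && (((!p) && (!ok)) ==> (!x))
Before skip: (ok || ((!ok) <==> ok)) && (((!p) && (!ok)) ==> (!x))
Answer: WP = (ok || ((!ok) <==> ok)) && (((!p) && (!ok)) ==> (!x))


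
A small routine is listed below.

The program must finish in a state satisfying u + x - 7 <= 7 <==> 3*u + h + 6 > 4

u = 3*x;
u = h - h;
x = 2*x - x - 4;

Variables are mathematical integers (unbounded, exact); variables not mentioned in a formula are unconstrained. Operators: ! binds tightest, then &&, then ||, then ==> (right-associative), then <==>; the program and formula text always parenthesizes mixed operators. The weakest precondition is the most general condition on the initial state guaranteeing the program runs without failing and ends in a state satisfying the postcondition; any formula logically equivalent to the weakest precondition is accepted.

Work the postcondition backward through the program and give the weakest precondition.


Working backward. After the program, the postcondition u + x - 7 <= 7 <==> 3*u + h + 6 > 4 must hold; in canonical form it is u + x <= 14 <==> h + 3*u > -2.
Before x := 2*x - x - 4: u + x <= 18 <==> h + 3*u > -2
Before u := h - h: x <= 18 <==> h > -2
Before u := 3*x: x <= 18 <==> h > -2
Answer: WP = x <= 18 <==> h > -2


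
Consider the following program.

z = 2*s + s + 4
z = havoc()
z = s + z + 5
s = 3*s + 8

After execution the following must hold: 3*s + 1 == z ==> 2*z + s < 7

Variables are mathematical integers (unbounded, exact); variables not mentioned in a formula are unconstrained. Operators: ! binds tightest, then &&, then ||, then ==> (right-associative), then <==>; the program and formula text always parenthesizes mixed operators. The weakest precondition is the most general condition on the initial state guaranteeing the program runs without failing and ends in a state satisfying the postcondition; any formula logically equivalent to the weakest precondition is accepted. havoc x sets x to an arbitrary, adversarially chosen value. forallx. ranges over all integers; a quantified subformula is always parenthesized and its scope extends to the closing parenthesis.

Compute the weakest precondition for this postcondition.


Working backward. After the program, the postcondition 3*s + 1 == z ==> 2*z + s < 7 must hold; in canonical form it is 3*s == z - 1 ==> s + 2*z < 7.
Before s := 3*s + 8: 9*s == z - 25 ==> 3*s + 2*z < -1
Before z := s + z + 5: 8*s == z - 20 ==> 5*s + 2*z < -11
Before havoc z: forall z_1. (8*s == z_1 - 20 ==> 5*s + 2*z_1 < -11)
Before z := 2*s + s + 4: forall z_1. (8*s == z_1 - 20 ==> 5*s + 2*z_1 < -11)
Answer: WP = forall z_1. (8*s == z_1 - 20 ==> 5*s + 2*z_1 < -11)


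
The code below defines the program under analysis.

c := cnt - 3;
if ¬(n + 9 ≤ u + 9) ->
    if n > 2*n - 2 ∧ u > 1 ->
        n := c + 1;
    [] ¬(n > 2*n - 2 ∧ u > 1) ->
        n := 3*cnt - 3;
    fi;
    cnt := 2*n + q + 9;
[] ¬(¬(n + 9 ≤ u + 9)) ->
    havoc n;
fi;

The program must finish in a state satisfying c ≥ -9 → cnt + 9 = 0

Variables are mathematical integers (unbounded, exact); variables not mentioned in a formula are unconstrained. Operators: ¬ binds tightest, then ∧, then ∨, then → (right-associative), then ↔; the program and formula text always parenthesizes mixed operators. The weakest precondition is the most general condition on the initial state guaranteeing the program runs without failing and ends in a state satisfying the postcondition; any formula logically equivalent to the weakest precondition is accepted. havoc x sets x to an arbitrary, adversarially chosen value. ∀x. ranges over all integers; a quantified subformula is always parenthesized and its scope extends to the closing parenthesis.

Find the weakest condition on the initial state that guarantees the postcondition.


Working backward. After the program, the postcondition c ≥ -9 → cnt + 9 = 0 must hold; in canonical form it is c ≥ -9 → cnt = -9.
Then branch requires ((n < 2 ∧ u > 1) → (c ≥ -9 → 2*c + q = -20)) ∧ ((¬(n < 2 ∧ u > 1)) → (c ≥ -9 → 6*cnt + q = -12)); else branch requires c ≥ -9 → cnt = -9.
Before the if: ((¬(n ≤ u)) → (((n < 2 ∧ u > 1) → (c ≥ -9 → 2*c + q = -20)) ∧ ((¬(n < 2 ∧ u > 1)) → (c ≥ -9 → 6*cnt + q = -12)))) ∧ (n ≤ u → (c ≥ -9 → cnt = -9))
Before c := cnt - 3: ((¬(n ≤ u)) → (((n < 2 ∧ u > 1) → (cnt ≥ -6 → 2*cnt + q = -14)) ∧ ((¬(n < 2 ∧ u > 1)) → (cnt ≥ -6 → 6*cnt + q = -12)))) ∧ (n ≤ u → (cnt ≥ -6 → cnt = -9))
Answer: WP = ((¬(n ≤ u)) → (((n < 2 ∧ u > 1) → (cnt ≥ -6 → 2*cnt + q = -14)) ∧ ((¬(n < 2 ∧ u > 1)) → (cnt ≥ -6 → 6*cnt + q = -12)))) ∧ (n ≤ u → (cnt ≥ -6 → cnt = -9))


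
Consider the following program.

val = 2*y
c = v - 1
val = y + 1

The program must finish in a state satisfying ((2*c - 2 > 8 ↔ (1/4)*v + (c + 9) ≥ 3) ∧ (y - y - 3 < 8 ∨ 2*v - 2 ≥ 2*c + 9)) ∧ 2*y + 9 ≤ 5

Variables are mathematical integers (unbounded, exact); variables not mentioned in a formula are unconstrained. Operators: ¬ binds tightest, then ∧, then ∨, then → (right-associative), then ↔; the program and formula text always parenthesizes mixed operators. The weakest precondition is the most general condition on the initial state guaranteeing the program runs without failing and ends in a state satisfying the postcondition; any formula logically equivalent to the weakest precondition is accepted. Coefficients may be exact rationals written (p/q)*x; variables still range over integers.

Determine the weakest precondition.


Working backward. After the program, the postcondition ((2*c - 2 > 8 ↔ (1/4)*v + (c + 9) ≥ 3) ∧ (y - y - 3 < 8 ∨ 2*v - 2 ≥ 2*c + 9)) ∧ 2*y + 9 ≤ 5 must hold; in canonical form it is (2*c > 10 ↔ c + (1/4)*v ≥ -6) ∧ 2*y ≤ -4.
Before val := y + 1: (2*c > 10 ↔ c + (1/4)*v ≥ -6) ∧ 2*y ≤ -4
Before c := v - 1: (2*v > 12 ↔ (5/4)*v ≥ -5) ∧ 2*y ≤ -4
Before val := 2*y: (2*v > 12 ↔ (5/4)*v ≥ -5) ∧ 2*y ≤ -4
Answer: WP = (2*v > 12 ↔ (5/4)*v ≥ -5) ∧ 2*y ≤ -4


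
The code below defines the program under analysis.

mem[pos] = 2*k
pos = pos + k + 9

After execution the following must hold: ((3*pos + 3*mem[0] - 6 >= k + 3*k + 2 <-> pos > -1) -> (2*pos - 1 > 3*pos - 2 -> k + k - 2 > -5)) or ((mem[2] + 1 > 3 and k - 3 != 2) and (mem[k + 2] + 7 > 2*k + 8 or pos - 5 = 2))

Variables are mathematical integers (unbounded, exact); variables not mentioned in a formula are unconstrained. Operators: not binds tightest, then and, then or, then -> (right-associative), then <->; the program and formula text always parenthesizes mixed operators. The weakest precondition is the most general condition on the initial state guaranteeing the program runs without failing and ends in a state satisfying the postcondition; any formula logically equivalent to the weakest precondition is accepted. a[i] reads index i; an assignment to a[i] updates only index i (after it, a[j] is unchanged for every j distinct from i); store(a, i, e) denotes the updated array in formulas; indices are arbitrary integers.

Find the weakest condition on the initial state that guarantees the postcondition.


Working backward. After the program, the postcondition ((3*pos + 3*mem[0] - 6 >= k + 3*k + 2 <-> pos > -1) -> (2*pos - 1 > 3*pos - 2 -> k + k - 2 > -5)) or ((mem[2] + 1 > 3 and k - 3 != 2) and (mem[k + 2] + 7 > 2*k + 8 or pos - 5 = 2)) must hold; in canonical form it is ((3*mem[0] + 3*pos >= 4*k + 8 <-> pos > -1) -> (pos < 1 -> 2*k > -3)) or (mem[2] > 2 and k != 5 and (mem[k + 2] > 2*k + 1 or pos = 7)).
Before pos := pos + k + 9: ((3*mem[0] + 3*pos >= k - 19 <-> k + pos > -10) -> (k + pos < -8 -> 2*k > -3)) or (mem[2] > 2 and k != 5 and (mem[k + 2] > 2*k + 1 or k + pos = -2))
Before mem[pos] := 2*k: ((3*store(mem, pos, 2*k)[0] + 3*pos >= k - 19 <-> k + pos > -10) -> (k + pos < -8 -> 2*k > -3)) or (store(mem, pos, 2*k)[2] > 2 and k != 5 and (store(mem, pos, 2*k)[k + 2] > 2*k + 1 or k + pos = -2))
Answer: WP = ((3*store(mem, pos, 2*k)[0] + 3*pos >= k - 19 <-> k + pos > -10) -> (k + pos < -8 -> 2*k > -3)) or (store(mem, pos, 2*k)[2] > 2 and k != 5 and (store(mem, pos, 2*k)[k + 2] > 2*k + 1 or k + pos = -2))


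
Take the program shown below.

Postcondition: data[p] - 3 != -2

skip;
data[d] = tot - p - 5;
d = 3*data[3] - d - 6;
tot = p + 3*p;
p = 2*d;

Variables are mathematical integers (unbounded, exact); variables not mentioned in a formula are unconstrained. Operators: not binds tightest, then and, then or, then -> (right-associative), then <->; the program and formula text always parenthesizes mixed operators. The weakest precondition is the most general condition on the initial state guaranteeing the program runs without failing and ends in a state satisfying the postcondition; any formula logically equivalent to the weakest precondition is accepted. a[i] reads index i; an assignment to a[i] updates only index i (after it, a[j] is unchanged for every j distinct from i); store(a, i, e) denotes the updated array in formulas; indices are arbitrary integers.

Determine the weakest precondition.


Working backward. After the program, the postcondition data[p] - 3 != -2 must hold; in canonical form it is data[p] != 1.
Before p := 2*d: data[2*d] != 1
Before tot := p + 3*p: data[2*d] != 1
Before d := 3*data[3] - d - 6: data[6*data[3] - 2*d - 12] != 1
Before data[d] := tot - p - 5: store(data, d, -p + tot - 5)[6*store(data, d, -p + tot - 5)[3] - 2*d - 12] != 1
Before skip: store(data, d, -p + tot - 5)[6*store(data, d, -p + tot - 5)[3] - 2*d - 12] != 1
Answer: WP = store(data, d, -p + tot - 5)[6*store(data, d, -p + tot - 5)[3] - 2*d - 12] != 1


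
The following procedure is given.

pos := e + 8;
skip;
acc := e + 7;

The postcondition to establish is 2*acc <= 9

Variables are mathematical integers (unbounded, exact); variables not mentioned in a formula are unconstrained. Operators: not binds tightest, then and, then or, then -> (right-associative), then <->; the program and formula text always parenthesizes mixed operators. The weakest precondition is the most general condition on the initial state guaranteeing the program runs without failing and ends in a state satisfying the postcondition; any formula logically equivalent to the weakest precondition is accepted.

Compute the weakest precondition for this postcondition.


Working backward. After the program, 2*acc <= 9 must hold.
Before acc := e + 7: 2*e <= -5
Before skip: 2*e <= -5
Before pos := e + 8: 2*e <= -5
Answer: WP = 2*e <= -5


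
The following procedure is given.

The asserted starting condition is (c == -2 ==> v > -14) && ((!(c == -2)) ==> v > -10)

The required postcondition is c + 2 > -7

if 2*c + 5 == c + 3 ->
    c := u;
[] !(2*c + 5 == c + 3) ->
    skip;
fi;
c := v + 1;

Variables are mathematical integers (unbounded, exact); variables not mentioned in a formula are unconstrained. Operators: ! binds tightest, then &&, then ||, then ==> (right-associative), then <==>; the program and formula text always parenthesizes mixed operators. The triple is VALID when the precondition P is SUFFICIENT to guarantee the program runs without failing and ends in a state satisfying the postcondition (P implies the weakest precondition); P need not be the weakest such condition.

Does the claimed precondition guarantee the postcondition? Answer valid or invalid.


Working backward. After the program, the postcondition c + 2 > -7 must hold; in canonical form it is c > -9.
Before c := v + 1: v > -10
Then branch requires v > -10; else branch requires v > -10.
Before the if: (c == -2 ==> v > -10) && ((!(c == -2)) ==> v > -10)
The weakest precondition is (c == -2 ==> v > -10) && ((!(c == -2)) ==> v > -10).
Check whether (c == -2 ==> v > -14) && ((!(c == -2)) ==> v > -10) implies it.
Countermodel: at the initial state c = -2, v = -13, the precondition holds but the weakest precondition fails.
Answer: invalid


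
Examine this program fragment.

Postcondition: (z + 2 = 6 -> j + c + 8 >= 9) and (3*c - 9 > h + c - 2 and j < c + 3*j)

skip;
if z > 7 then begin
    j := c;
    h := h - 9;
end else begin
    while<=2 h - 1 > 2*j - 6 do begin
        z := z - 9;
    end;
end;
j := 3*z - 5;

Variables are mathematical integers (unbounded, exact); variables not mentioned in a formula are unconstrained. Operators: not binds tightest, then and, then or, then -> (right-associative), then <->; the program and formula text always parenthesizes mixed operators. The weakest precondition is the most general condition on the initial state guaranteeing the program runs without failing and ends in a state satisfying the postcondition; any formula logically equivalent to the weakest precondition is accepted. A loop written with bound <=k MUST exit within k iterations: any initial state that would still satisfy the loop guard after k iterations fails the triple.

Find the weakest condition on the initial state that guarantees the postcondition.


Working backward. After the program, the postcondition (z + 2 = 6 -> j + c + 8 >= 9) and (3*c - 9 > h + c - 2 and j < c + 3*j) must hold; in canonical form it is (z = 4 -> c + j >= 1) and 2*c > h + 7 and c + 2*j > 0.
Before j := 3*z - 5: (z = 4 -> c + 3*z >= 6) and 2*c > h + 7 and c + 6*z > 10
Then branch requires (z = 4 -> c + 3*z >= 6) and 2*c > h - 2 and c + 6*z > 10; else branch requires (h > 2*j - 5 -> ((h > 2*j - 5 -> ((not (h > 2*j - 5)) and (z = 22 -> c + 3*z >= 60) and 2*c > h + 7 and c + 6*z > 118)) and ((not (h > 2*j - 5)) -> ((z = 13 -> c + 3*z >= 33) and 2*c > h + 7 and c + 6*z > 64)))) and ((not (h > 2*j - 5)) -> ((z = 4 -> c + 3*z >= 6) and 2*c > h + 7 and c + 6*z > 10)).
Before the if: (z > 7 -> ((z = 4 -> c + 3*z >= 6) and 2*c > h - 2 and c + 6*z > 10)) and ((not (z > 7)) -> ((h > 2*j - 5 -> ((h > 2*j - 5 -> ((not (h > 2*j - 5)) and (z = 22 -> c + 3*z >= 60) and 2*c > h + 7 and c + 6*z > 118)) and ((not (h > 2*j - 5)) -> ((z = 13 -> c + 3*z >= 33) and 2*c > h + 7 and c + 6*z > 64)))) and ((not (h > 2*j - 5)) -> ((z = 4 -> c + 3*z >= 6) and 2*c > h + 7 and c + 6*z > 10))))
Before skip: (z > 7 -> ((z = 4 -> c + 3*z >= 6) and 2*c > h - 2 and c + 6*z > 10)) and ((not (z > 7)) -> ((h > 2*j - 5 -> ((h > 2*j - 5 -> ((not (h > 2*j - 5)) and (z = 22 -> c + 3*z >= 60) and 2*c > h + 7 and c + 6*z > 118)) and ((not (h > 2*j - 5)) -> ((z = 13 -> c + 3*z >= 33) and 2*c > h + 7 and c + 6*z > 64)))) and ((not (h > 2*j - 5)) -> ((z = 4 -> c + 3*z >= 6) and 2*c > h + 7 and c + 6*z > 10))))
Answer: WP = (z > 7 -> ((z = 4 -> c + 3*z >= 6) and 2*c > h - 2 and c + 6*z > 10)) and ((not (z > 7)) -> ((h > 2*j - 5 -> ((h > 2*j - 5 -> ((not (h > 2*j - 5)) and (z = 22 -> c + 3*z >= 60) and 2*c > h + 7 and c + 6*z > 118)) and ((not (h > 2*j - 5)) -> ((z = 13 -> c + 3*z >= 33) and 2*c > h + 7 and c + 6*z > 64)))) and ((not (h > 2*j - 5)) -> ((z = 4 -> c + 3*z >= 6) and 2*c > h + 7 and c + 6*z > 10))))


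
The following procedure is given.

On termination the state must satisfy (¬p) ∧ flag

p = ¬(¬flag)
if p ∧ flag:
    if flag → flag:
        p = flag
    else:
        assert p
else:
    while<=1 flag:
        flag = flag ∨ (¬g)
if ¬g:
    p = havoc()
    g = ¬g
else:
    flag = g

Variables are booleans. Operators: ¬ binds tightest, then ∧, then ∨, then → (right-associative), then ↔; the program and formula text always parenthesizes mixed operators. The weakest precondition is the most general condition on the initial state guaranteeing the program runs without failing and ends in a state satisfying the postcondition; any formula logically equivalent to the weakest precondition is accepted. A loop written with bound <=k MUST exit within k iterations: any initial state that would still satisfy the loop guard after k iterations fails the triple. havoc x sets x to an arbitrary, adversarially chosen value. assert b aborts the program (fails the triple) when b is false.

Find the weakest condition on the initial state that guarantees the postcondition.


Working backward. After the program, (¬p) ∧ flag must hold.
Then branch requires false; else branch requires (¬p) ∧ g.
Before the if: g ∧ (g → ((¬p) ∧ g))
Then branch requires g ∧ (g → ((¬flag) ∧ g)); else branch requires (flag → ((¬(flag ∨ (¬g))) ∧ g ∧ (g → ((¬p) ∧ g)))) ∧ ((¬flag) → (g ∧ (g → ((¬p) ∧ g)))).
Before the if: ((p ∧ flag) → (g ∧ (g → ((¬flag) ∧ g)))) ∧ ((¬(p ∧ flag)) → ((flag → ((¬(flag ∨ (¬g))) ∧ g ∧ (g → ((¬p) ∧ g)))) ∧ ((¬flag) → (g ∧ (g → ((¬p) ∧ g))))))
Before p := ¬(¬flag): (flag → (g ∧ (g → ((¬flag) ∧ g)))) ∧ ((¬flag) → ((flag → ((¬(flag ∨ (¬g))) ∧ g ∧ (g → ((¬flag) ∧ g)))) ∧ ((¬flag) → (g ∧ (g → ((¬flag) ∧ g))))))
Answer: WP = (flag → (g ∧ (g → ((¬flag) ∧ g)))) ∧ ((¬flag) → ((flag → ((¬(flag ∨ (¬g))) ∧ g ∧ (g → ((¬flag) ∧ g)))) ∧ ((¬flag) → (g ∧ (g → ((¬flag) ∧ g))))))


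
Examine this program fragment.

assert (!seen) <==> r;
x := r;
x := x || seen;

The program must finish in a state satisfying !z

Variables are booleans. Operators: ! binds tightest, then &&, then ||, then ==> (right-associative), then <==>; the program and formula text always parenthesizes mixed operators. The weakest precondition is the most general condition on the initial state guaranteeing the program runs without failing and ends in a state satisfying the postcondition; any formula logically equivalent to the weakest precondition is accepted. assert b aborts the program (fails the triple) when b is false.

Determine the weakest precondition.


Working backward. After the program, !z must hold.
Before x := x || seen: !z
Before x := r: !z
Before assert (!seen) <==> r: ((!seen) <==> r) && (!z)
Answer: WP = ((!seen) <==> r) && (!z)
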